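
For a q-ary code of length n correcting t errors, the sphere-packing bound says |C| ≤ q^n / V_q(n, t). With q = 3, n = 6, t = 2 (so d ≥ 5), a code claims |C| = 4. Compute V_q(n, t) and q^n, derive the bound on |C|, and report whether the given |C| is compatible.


V_q(n, t) = 73, q^n = 729, Hamming bound = 9, |C| = 4 ≤ bound (satisfied).

Step 1: Compute V_q(n, t) = Σ_{j=0}^2 C(n, j) (q−1)^j.
  j = 0: C(6,0)·(2)^0 = 1·1 = 1.
  j = 1: C(6,1)·(2)^1 = 6·2 = 12.
  j = 2: C(6,2)·(2)^2 = 15·4 = 60.
  V_q(n, t) = 1 + 12 + 60 = 73.
Step 2: q^n = 3^6 = 729.
Step 3: Hamming bound ⌊q^n / V_q(n,t)⌋ = ⌊729/73⌋ = 9.
Step 4: Compare |C| = 4 to 9: satisfied.
The claimed |C| lies below the Hamming bound.


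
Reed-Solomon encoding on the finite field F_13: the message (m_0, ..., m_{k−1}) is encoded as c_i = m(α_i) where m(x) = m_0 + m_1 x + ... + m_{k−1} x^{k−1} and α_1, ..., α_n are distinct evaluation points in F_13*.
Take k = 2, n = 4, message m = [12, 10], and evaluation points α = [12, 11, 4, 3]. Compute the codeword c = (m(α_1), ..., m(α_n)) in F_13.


c = [2, 5, 0, 3]

Message polynomial: m(x) = 12 + 10·x (mod 13).
For each evaluation point α_i, compute m(α_i) mod 13:
  α_1 = 12: Horner steps 10 → 2, so m(12) = 2.
  α_2 = 11: Horner steps 10 → 5, so m(11) = 5.
  α_3 = 4: Horner steps 10 → 0, so m(4) = 0.
  α_4 = 3: Horner steps 10 → 3, so m(3) = 3.
Codeword c = [2, 5, 0, 3] ∈ F_13^4.


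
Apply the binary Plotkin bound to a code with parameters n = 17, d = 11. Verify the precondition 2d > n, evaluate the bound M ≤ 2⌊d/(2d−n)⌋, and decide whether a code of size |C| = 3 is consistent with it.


Plotkin bound M ≤ 4; given |C| = 3 ≤ bound (satisfied).

Check applicability: 2d = 22, n = 17.
2d − n = 5 > 0, so Plotkin applies.
Compute d/(2d−n) = 11/5 ≈ 2.2000.
⌊d/(2d−n)⌋ = 2.
Plotkin bound: M ≤ 2·2 = 4.
Given |C| = 3, check: satisfied.
This |C| is below the Plotkin bound.


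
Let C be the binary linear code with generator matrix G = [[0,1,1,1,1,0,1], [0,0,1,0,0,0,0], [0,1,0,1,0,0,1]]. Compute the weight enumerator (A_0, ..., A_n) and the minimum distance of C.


Weight distribution: A_0 = 1, A_1 = 2, A_2 = 1, A_3 = 1, A_4 = 2, A_5 = 1. Minimum distance d = 1.

Enumerate all 2^3 = 8 messages m ∈ F_2^3.
For each, compute codeword c = mG in F_2^7, then tally its weight.
  m = 000 → c = 0000000, weight = 0.
  m = 100 → c = 0111101, weight = 5.
  m = 010 → c = 0010000, weight = 1.
  m = 110 → c = 0101101, weight = 4.
  m = 001 → c = 0101001, weight = 3.
  m = 101 → c = 0010100, weight = 2.
  m = 011 → c = 0111001, weight = 4.
  m = 111 → c = 0000100, weight = 1.
Tally weights:
  weight 0: 1 codewords.
  weight 1: 2 codewords.
  weight 2: 1 codewords.
  weight 3: 1 codewords.
  weight 4: 2 codewords.
  weight 5: 1 codewords.
Minimum distance d = smallest w > 0 with A_w > 0 = 1.
Sanity: Σ A_w = 8 = 2^3 = 8 ✓.


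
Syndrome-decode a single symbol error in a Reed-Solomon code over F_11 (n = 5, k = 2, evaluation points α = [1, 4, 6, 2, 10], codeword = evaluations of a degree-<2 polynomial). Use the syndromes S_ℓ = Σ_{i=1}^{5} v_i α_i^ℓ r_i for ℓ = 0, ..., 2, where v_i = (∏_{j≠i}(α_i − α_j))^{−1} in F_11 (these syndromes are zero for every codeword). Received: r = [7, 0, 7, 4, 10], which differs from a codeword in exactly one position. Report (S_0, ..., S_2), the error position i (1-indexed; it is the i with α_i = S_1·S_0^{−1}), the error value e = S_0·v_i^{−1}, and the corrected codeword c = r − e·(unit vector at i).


S = (4, 4, 4), error at position 1, error magnitude e = 1, c = [6, 0, 7, 4, 10].

Step 1: column multipliers v_i = (∏_{j≠i}(α_i − α_j))^{−1} mod 11.
  i = 1 (α = 1): (1−4)(1−6)(1−2)(1−10) = (−3)·(−5)·(−1)·(−9) = 135 ≡ 3, so v_1 = 3^{−1} = 4 (mod 11).
  i = 2 (α = 4): (4−1)(4−6)(4−2)(4−10) = 3·(−2)·2·(−6) = 72 ≡ 6, so v_2 = 6^{−1} = 2 (mod 11).
  i = 3 (α = 6): (6−1)(6−4)(6−2)(6−10) = 5·2·4·(−4) = −160 ≡ 5, so v_3 = 5^{−1} = 9 (mod 11).
  i = 4 (α = 2): (2−1)(2−4)(2−6)(2−10) = 1·(−2)·(−4)·(−8) = −64 ≡ 2, so v_4 = 2^{−1} = 6 (mod 11).
  i = 5 (α = 10): (10−1)(10−4)(10−6)(10−2) = 9·6·4·8 = 1728 ≡ 1, so v_5 = 1^{−1} = 1 (mod 11).
  v = [4, 2, 9, 6, 1].
Step 2: syndromes of r = [7, 0, 7, 4, 10] (all sums mod 11).
  S_0 = Σ v_i r_i = 4·7 + 2·0 + 9·7 + 6·4 + 1·10 = 125 ≡ 4.
  S_1 = Σ v_i α_i r_i = 4·1·7 + 2·4·0 + 9·6·7 + 6·2·4 + 1·10·10 = 554 ≡ 4.
  α_i^2 mod 11 = [1, 5, 3, 4, 1].
  S_2 = Σ v_i α_i^2 r_i = 4·1·7 + 2·5·0 + 9·3·7 + 6·4·4 + 1·1·10 = 323 ≡ 4.
  S = (4, 4, 4) ≠ 0, so r is not a codeword (an error is present).
Step 3: locate the error. For a single error e at position i, S_ℓ = v_i·e·α_i^ℓ, so α_err = S_1/S_0.
  S_0^{−1} = 4^{−1} = 3 (mod 11), so α_err = 4·3 = 12 ≡ 1 = α_1. Error position i = 1.
  Consistency check: S_2/S_1 = 4·3 = 12 ≡ 1 = α_err ✓ (single-error assumption holds).
Step 4: error magnitude e = S_0/v_1 = S_0·∏_{j≠1}(α_1 − α_j) = 4·3 = 12 ≡ 1 (mod 11).
Step 5: correct position 1: c_1 = r_1 − e = 7 − 1 ≡ 6 (mod 11). Hence c = [6, 0, 7, 4, 10].
  Check: interpolating c through the α_i gives m(x) = 8 + 9·x (degree < 2) with m(α_i) = c_i for every i, so c is indeed a codeword.


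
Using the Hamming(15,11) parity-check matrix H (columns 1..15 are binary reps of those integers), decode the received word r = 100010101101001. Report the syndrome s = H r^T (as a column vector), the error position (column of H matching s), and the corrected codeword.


s = (0, 0, 1, 1)^T, error position = 3, corrected codeword c = 101010101101001

Compute s = H r^T mod 2 one row at a time:
  s_1 = 0 + 1 + 1 + 0 + 1 + 0 + 0 + 1 = 4 ≡ 0 (mod 2).
  s_2 = 0 + 1 + 0 + 1 + 1 + 0 + 0 + 1 = 4 ≡ 0 (mod 2).
  s_3 = 0 + 0 + 0 + 1 + 1 + 0 + 0 + 1 = 3 ≡ 1 (mod 2).
  s_4 = 1 + 0 + 1 + 1 + 1 + 0 + 0 + 1 = 5 ≡ 1 (mod 2).
s = (0, 0, 1, 1)^T — this equals column 3 of H (binary 0011), so error is at position 3.
Correct: flip bit 3 of r = 100010101101001 to get c = 101010101101001.


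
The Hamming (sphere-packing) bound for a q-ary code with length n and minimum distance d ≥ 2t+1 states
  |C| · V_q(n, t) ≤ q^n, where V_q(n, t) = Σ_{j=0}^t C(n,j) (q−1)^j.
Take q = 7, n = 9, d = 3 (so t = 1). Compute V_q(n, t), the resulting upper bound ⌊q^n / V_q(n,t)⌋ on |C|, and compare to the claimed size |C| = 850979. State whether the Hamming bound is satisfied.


V_q(n, t) = 55, q^n = 40353607, Hamming bound = 733701, |C| = 850979 > bound (violated).

Step 1: Compute V_q(n, t) = Σ_{j=0}^1 C(n, j) (q−1)^j.
  j = 0: C(9,0)·(6)^0 = 1·1 = 1.
  j = 1: C(9,1)·(6)^1 = 9·6 = 54.
  V_q(n, t) = 1 + 54 = 55.
Step 2: q^n = 7^9 = 40353607.
Step 3: Hamming bound ⌊q^n / V_q(n,t)⌋ = ⌊40353607/55⌋ = 733701.
Step 4: Compare |C| = 850979 to 733701: violated.
The claimed |C| lies above the Hamming bound, so no 7-ary code of length 9 with d ≥ 3 can have 850979 codewords.


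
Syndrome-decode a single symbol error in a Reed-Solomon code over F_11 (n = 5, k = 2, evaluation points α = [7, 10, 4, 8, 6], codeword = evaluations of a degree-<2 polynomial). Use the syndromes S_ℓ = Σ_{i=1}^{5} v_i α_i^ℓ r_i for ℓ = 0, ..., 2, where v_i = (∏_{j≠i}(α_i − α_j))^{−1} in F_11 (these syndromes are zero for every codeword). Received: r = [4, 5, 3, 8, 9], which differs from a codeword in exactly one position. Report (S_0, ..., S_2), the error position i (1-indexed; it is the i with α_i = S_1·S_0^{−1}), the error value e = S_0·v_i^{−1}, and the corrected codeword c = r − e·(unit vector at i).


S = (7, 9, 10), error at position 5, error magnitude e = 9, c = [4, 5, 3, 8, 0].

Step 1: column multipliers v_i = (∏_{j≠i}(α_i − α_j))^{−1} mod 11.
  i = 1 (α = 7): (7−10)(7−4)(7−8)(7−6) = (−3)·3·(−1)·1 = 9 ≡ 9, so v_1 = 9^{−1} = 5 (mod 11).
  i = 2 (α = 10): (10−7)(10−4)(10−8)(10−6) = 3·6·2·4 = 144 ≡ 1, so v_2 = 1^{−1} = 1 (mod 11).
  i = 3 (α = 4): (4−7)(4−10)(4−8)(4−6) = (−3)·(−6)·(−4)·(−2) = 144 ≡ 1, so v_3 = 1^{−1} = 1 (mod 11).
  i = 4 (α = 8): (8−7)(8−10)(8−4)(8−6) = 1·(−2)·4·2 = −16 ≡ 6, so v_4 = 6^{−1} = 2 (mod 11).
  i = 5 (α = 6): (6−7)(6−10)(6−4)(6−8) = (−1)·(−4)·2·(−2) = −16 ≡ 6, so v_5 = 6^{−1} = 2 (mod 11).
  v = [5, 1, 1, 2, 2].
Step 2: syndromes of r = [4, 5, 3, 8, 9] (all sums mod 11).
  S_0 = Σ v_i r_i = 5·4 + 1·5 + 1·3 + 2·8 + 2·9 = 62 ≡ 7.
  S_1 = Σ v_i α_i r_i = 5·7·4 + 1·10·5 + 1·4·3 + 2·8·8 + 2·6·9 = 438 ≡ 9.
  α_i^2 mod 11 = [5, 1, 5, 9, 3].
  S_2 = Σ v_i α_i^2 r_i = 5·5·4 + 1·1·5 + 1·5·3 + 2·9·8 + 2·3·9 = 318 ≡ 10.
  S = (7, 9, 10) ≠ 0, so r is not a codeword (an error is present).
Step 3: locate the error. For a single error e at position i, S_ℓ = v_i·e·α_i^ℓ, so α_err = S_1/S_0.
  S_0^{−1} = 7^{−1} = 8 (mod 11), so α_err = 9·8 = 72 ≡ 6 = α_5. Error position i = 5.
  Consistency check: S_2/S_1 = 10·5 = 50 ≡ 6 = α_err ✓ (single-error assumption holds).
Step 4: error magnitude e = S_0/v_5 = S_0·∏_{j≠5}(α_5 − α_j) = 7·6 = 42 ≡ 9 (mod 11).
Step 5: correct position 5: c_5 = r_5 − e = 9 − 9 ≡ 0 (mod 11). Hence c = [4, 5, 3, 8, 0].
  Check: interpolating c through the α_i gives m(x) = 9 + 4·x (degree < 2) with m(α_i) = c_i for every i, so c is indeed a codeword.


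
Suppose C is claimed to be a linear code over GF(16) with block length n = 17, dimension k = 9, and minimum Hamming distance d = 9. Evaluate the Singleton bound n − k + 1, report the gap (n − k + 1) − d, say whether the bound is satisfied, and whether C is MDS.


Singleton RHS = n − k + 1 = 9, slack = 0, bound satisfied, MDS.

Singleton bound: d ≤ n − k + 1.
Here n = 17, k = 9, so n − k + 1 = 9.
Given d = 9, check d ≤ 9: YES.
Slack = (n − k + 1) − d = 0.
The code is MDS (slack = 0).
Description: the claimed parameters are [17, 9, 9]_16; such a code would be MDS (meets Singleton bound).


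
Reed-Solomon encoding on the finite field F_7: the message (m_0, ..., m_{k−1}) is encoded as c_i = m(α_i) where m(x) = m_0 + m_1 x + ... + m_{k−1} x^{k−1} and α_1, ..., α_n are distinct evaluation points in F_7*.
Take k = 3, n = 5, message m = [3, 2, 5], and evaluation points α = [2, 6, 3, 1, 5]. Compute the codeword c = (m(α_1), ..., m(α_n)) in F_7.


c = [6, 6, 5, 3, 5]

Message polynomial: m(x) = 3 + 2·x + 5·x^2 (mod 7).
For each evaluation point α_i, compute m(α_i) mod 7:
  α_1 = 2: Horner steps 5 → 5 → 6, so m(2) = 6.
  α_2 = 6: Horner steps 5 → 4 → 6, so m(6) = 6.
  α_3 = 3: Horner steps 5 → 3 → 5, so m(3) = 5.
  α_4 = 1: Horner steps 5 → 0 → 3, so m(1) = 3.
  α_5 = 5: Horner steps 5 → 6 → 5, so m(5) = 5.
Codeword c = [6, 6, 5, 3, 5] ∈ F_7^5.


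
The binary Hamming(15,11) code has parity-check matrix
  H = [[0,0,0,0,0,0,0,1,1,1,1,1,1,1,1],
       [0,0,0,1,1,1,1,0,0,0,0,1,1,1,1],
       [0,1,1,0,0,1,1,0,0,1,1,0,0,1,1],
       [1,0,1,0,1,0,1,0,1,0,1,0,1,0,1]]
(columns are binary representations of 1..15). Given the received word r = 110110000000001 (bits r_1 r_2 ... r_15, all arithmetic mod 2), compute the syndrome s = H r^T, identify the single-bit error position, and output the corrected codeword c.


s = (1, 1, 0, 1)^T, error position = 13, corrected codeword c = 110110000000101

Compute s = H r^T mod 2 one row at a time:
  s_1 = 0 + 0 + 0 + 0 + 0 + 0 + 0 + 1 = 1 ≡ 1 (mod 2).
  s_2 = 1 + 1 + 0 + 0 + 0 + 0 + 0 + 1 = 3 ≡ 1 (mod 2).
  s_3 = 1 + 0 + 0 + 0 + 0 + 0 + 0 + 1 = 2 ≡ 0 (mod 2).
  s_4 = 1 + 0 + 1 + 0 + 0 + 0 + 0 + 1 = 3 ≡ 1 (mod 2).
s = (1, 1, 0, 1)^T — this equals column 13 of H (binary 1101), so error is at position 13.
Correct: flip bit 13 of r = 110110000000001 to get c = 110110000000101.


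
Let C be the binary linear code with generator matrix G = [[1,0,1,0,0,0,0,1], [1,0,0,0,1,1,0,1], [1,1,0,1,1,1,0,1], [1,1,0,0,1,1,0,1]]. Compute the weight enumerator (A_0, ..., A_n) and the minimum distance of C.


Weight distribution: A_0 = 1, A_1 = 2, A_2 = 1, A_3 = 2, A_4 = 5, A_5 = 4, A_6 = 1. Minimum distance d = 1.

Enumerate all 2^4 = 16 messages m ∈ F_2^4.
For each, compute codeword c = mG in F_2^8, then tally its weight.
  m = 0000 → c = 00000000, weight = 0.
  m = 1000 → c = 10100001, weight = 3.
  m = 0100 → c = 10001101, weight = 4.
  m = 1100 → c = 00101100, weight = 3.
  m = 0010 → c = 11011101, weight = 6.
  m = 1010 → c = 01111100, weight = 5.
  m = 0110 → c = 01010000, weight = 2.
  m = 1110 → c = 11110001, weight = 5.
  m = 0001 → c = 11001101, weight = 5.
  m = 1001 → c = 01101100, weight = 4.
  m = 0101 → c = 01000000, weight = 1.
  m = 1101 → c = 11100001, weight = 4.
  m = 0011 → c = 00010000, weight = 1.
  m = 1011 → c = 10110001, weight = 4.
  m = 0111 → c = 10011101, weight = 5.
  m = 1111 → c = 00111100, weight = 4.
Tally weights:
  weight 0: 1 codewords.
  weight 1: 2 codewords.
  weight 2: 1 codewords.
  weight 3: 2 codewords.
  weight 4: 5 codewords.
  weight 5: 4 codewords.
  weight 6: 1 codewords.
Minimum distance d = smallest w > 0 with A_w > 0 = 1.
Sanity: Σ A_w = 16 = 2^4 = 16 ✓.


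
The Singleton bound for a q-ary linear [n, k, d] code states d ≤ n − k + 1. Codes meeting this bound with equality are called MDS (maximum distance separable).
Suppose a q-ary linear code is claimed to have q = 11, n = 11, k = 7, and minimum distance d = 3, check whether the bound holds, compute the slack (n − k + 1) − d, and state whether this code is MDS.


Singleton RHS = n − k + 1 = 5, slack = 2, bound satisfied, not MDS.

Singleton bound: d ≤ n − k + 1.
Here n = 11, k = 7, so n − k + 1 = 5.
Given d = 3, check d ≤ 5: YES.
Slack = (n − k + 1) − d = 2.
The code is NOT MDS (slack = 2 > 0).
Description: the claimed parameters are [11, 7, 3]_11; such a code would be non-MDS.


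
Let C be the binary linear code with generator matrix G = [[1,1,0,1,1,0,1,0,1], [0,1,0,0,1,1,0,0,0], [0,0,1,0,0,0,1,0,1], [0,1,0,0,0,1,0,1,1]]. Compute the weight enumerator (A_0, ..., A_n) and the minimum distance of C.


Weight distribution: A_0 = 1, A_3 = 3, A_4 = 3, A_5 = 4, A_6 = 4, A_7 = 1. Minimum distance d = 3.

Enumerate all 2^4 = 16 messages m ∈ F_2^4.
For each, compute codeword c = mG in F_2^9, then tally its weight.
  m = 0000 → c = 000000000, weight = 0.
  m = 1000 → c = 110110101, weight = 6.
  m = 0100 → c = 010011000, weight = 3.
  m = 1100 → c = 100101101, weight = 5.
  m = 0010 → c = 001000101, weight = 3.
  m = 1010 → c = 111110000, weight = 5.
  m = 0110 → c = 011011101, weight = 6.
  m = 1110 → c = 101101000, weight = 4.
  m = 0001 → c = 010001011, weight = 4.
  m = 1001 → c = 100111110, weight = 6.
  m = 0101 → c = 000010011, weight = 3.
  m = 1101 → c = 110100110, weight = 5.
  m = 0011 → c = 011001110, weight = 5.
  m = 1011 → c = 101111011, weight = 7.
  m = 0111 → c = 001010110, weight = 4.
  m = 1111 → c = 111100011, weight = 6.
Tally weights:
  weight 0: 1 codewords.
  weight 3: 3 codewords.
  weight 4: 3 codewords.
  weight 5: 4 codewords.
  weight 6: 4 codewords.
  weight 7: 1 codewords.
Minimum distance d = smallest w > 0 with A_w > 0 = 3.
Sanity: Σ A_w = 16 = 2^4 = 16 ✓.


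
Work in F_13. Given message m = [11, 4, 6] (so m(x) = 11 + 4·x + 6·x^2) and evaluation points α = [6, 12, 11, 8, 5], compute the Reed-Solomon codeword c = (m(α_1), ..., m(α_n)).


c = [4, 0, 1, 11, 12]

Message polynomial: m(x) = 11 + 4·x + 6·x^2 (mod 13).
For each evaluation point α_i, compute m(α_i) mod 13:
  α_1 = 6: Horner steps 6 → 1 → 4, so m(6) = 4.
  α_2 = 12: Horner steps 6 → 11 → 0, so m(12) = 0.
  α_3 = 11: Horner steps 6 → 5 → 1, so m(11) = 1.
  α_4 = 8: Horner steps 6 → 0 → 11, so m(8) = 11.
  α_5 = 5: Horner steps 6 → 8 → 12, so m(5) = 12.
Codeword c = [4, 0, 1, 11, 12] ∈ F_13^5.


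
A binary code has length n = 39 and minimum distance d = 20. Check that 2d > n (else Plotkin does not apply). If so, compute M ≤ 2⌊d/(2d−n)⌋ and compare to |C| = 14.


Plotkin bound M ≤ 40; given |C| = 14 ≤ bound (satisfied).

Check applicability: 2d = 40, n = 39.
2d − n = 1 > 0, so Plotkin applies.
Compute d/(2d−n) = 20/1 ≈ 20.0000.
⌊d/(2d−n)⌋ = 20.
Plotkin bound: M ≤ 2·20 = 40.
Given |C| = 14, check: satisfied.
This |C| is below the Plotkin bound.


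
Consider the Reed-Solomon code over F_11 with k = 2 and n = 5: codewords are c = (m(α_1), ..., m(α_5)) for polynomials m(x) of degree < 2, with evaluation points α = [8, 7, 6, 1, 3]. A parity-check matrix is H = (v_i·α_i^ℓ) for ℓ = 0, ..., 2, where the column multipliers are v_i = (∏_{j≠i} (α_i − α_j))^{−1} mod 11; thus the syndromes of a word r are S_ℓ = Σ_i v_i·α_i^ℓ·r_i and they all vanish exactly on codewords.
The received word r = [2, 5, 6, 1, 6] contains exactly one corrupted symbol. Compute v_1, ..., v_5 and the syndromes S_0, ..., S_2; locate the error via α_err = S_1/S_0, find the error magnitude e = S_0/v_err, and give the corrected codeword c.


S = (8, 4, 2), error at position 3, error magnitude e = 9, c = [2, 5, 8, 1, 6].

Step 1: column multipliers v_i = (∏_{j≠i}(α_i − α_j))^{−1} mod 11.
  i = 1 (α = 8): (8−7)(8−6)(8−1)(8−3) = 1·2·7·5 = 70 ≡ 4, so v_1 = 4^{−1} = 3 (mod 11).
  i = 2 (α = 7): (7−8)(7−6)(7−1)(7−3) = (−1)·1·6·4 = −24 ≡ 9, so v_2 = 9^{−1} = 5 (mod 11).
  i = 3 (α = 6): (6−8)(6−7)(6−1)(6−3) = (−2)·(−1)·5·3 = 30 ≡ 8, so v_3 = 8^{−1} = 7 (mod 11).
  i = 4 (α = 1): (1−8)(1−7)(1−6)(1−3) = (−7)·(−6)·(−5)·(−2) = 420 ≡ 2, so v_4 = 2^{−1} = 6 (mod 11).
  i = 5 (α = 3): (3−8)(3−7)(3−6)(3−1) = (−5)·(−4)·(−3)·2 = −120 ≡ 1, so v_5 = 1^{−1} = 1 (mod 11).
  v = [3, 5, 7, 6, 1].
Step 2: syndromes of r = [2, 5, 6, 1, 6] (all sums mod 11).
  S_0 = Σ v_i r_i = 3·2 + 5·5 + 7·6 + 6·1 + 1·6 = 85 ≡ 8.
  S_1 = Σ v_i α_i r_i = 3·8·2 + 5·7·5 + 7·6·6 + 6·1·1 + 1·3·6 = 499 ≡ 4.
  α_i^2 mod 11 = [9, 5, 3, 1, 9].
  S_2 = Σ v_i α_i^2 r_i = 3·9·2 + 5·5·5 + 7·3·6 + 6·1·1 + 1·9·6 = 365 ≡ 2.
  S = (8, 4, 2) ≠ 0, so r is not a codeword (an error is present).
Step 3: locate the error. For a single error e at position i, S_ℓ = v_i·e·α_i^ℓ, so α_err = S_1/S_0.
  S_0^{−1} = 8^{−1} = 7 (mod 11), so α_err = 4·7 = 28 ≡ 6 = α_3. Error position i = 3.
  Consistency check: S_2/S_1 = 2·3 = 6 ≡ 6 = α_err ✓ (single-error assumption holds).
Step 4: error magnitude e = S_0/v_3 = S_0·∏_{j≠3}(α_3 − α_j) = 8·8 = 64 ≡ 9 (mod 11).
Step 5: correct position 3: c_3 = r_3 − e = 6 − 9 ≡ 8 (mod 11). Hence c = [2, 5, 8, 1, 6].
  Check: interpolating c through the α_i gives m(x) = 4 + 8·x (degree < 2) with m(α_i) = c_i for every i, so c is indeed a codeword.


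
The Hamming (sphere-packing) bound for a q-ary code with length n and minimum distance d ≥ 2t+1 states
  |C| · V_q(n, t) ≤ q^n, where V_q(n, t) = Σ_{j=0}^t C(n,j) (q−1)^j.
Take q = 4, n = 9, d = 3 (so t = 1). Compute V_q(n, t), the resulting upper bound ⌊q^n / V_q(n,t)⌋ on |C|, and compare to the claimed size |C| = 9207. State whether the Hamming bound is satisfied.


V_q(n, t) = 28, q^n = 262144, Hamming bound = 9362, |C| = 9207 ≤ bound (satisfied).

Step 1: Compute V_q(n, t) = Σ_{j=0}^1 C(n, j) (q−1)^j.
  j = 0: C(9,0)·(3)^0 = 1·1 = 1.
  j = 1: C(9,1)·(3)^1 = 9·3 = 27.
  V_q(n, t) = 1 + 27 = 28.
Step 2: q^n = 4^9 = 262144.
Step 3: Hamming bound ⌊q^n / V_q(n,t)⌋ = ⌊262144/28⌋ = 9362.
Step 4: Compare |C| = 9207 to 9362: satisfied.
The claimed |C| lies below the Hamming bound.


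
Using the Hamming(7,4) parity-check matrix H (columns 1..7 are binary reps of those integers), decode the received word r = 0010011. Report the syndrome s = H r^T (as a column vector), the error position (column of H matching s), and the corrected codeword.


s = (0, 1, 0)^T, error position = 2, corrected codeword c = 0110011

Compute s = H r^T mod 2 one row at a time:
  s_1 = 0 + 0 + 1 + 1 = 2 ≡ 0 (mod 2).
  s_2 = 0 + 1 + 1 + 1 = 3 ≡ 1 (mod 2).
  s_3 = 0 + 1 + 0 + 1 = 2 ≡ 0 (mod 2).
s = (0, 1, 0)^T — this equals column 2 of H (binary 010), so error is at position 2.
Correct: flip bit 2 of r = 0010011 to get c = 0110011.


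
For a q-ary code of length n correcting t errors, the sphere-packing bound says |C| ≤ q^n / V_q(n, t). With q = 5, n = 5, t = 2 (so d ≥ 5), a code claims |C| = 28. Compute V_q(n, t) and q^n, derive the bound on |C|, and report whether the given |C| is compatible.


V_q(n, t) = 181, q^n = 3125, Hamming bound = 17, |C| = 28 > bound (violated).

Step 1: Compute V_q(n, t) = Σ_{j=0}^2 C(n, j) (q−1)^j.
  j = 0: C(5,0)·(4)^0 = 1·1 = 1.
  j = 1: C(5,1)·(4)^1 = 5·4 = 20.
  j = 2: C(5,2)·(4)^2 = 10·16 = 160.
  V_q(n, t) = 1 + 20 + 160 = 181.
Step 2: q^n = 5^5 = 3125.
Step 3: Hamming bound ⌊q^n / V_q(n,t)⌋ = ⌊3125/181⌋ = 17.
Step 4: Compare |C| = 28 to 17: violated.
The claimed |C| lies above the Hamming bound, so no 5-ary code of length 5 with d ≥ 5 can have 28 codewords.


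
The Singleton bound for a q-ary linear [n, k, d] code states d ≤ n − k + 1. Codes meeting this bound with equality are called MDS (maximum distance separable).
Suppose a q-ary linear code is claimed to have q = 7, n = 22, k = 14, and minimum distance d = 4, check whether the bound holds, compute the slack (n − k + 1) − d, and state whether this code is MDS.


Singleton RHS = n − k + 1 = 9, slack = 5, bound satisfied, not MDS.

Singleton bound: d ≤ n − k + 1.
Here n = 22, k = 14, so n − k + 1 = 9.
Given d = 4, check d ≤ 9: YES.
Slack = (n − k + 1) − d = 5.
The code is NOT MDS (slack = 5 > 0).
Description: the claimed parameters are [22, 14, 4]_7; such a code would be non-MDS.


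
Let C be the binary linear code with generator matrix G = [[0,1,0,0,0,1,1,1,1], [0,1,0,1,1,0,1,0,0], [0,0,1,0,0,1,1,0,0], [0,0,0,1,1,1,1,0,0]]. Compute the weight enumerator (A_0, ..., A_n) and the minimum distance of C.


Weight distribution: A_0 = 1, A_2 = 1, A_3 = 4, A_4 = 4, A_5 = 4, A_6 = 1, A_8 = 1. Minimum distance d = 2.

Enumerate all 2^4 = 16 messages m ∈ F_2^4.
For each, compute codeword c = mG in F_2^9, then tally its weight.
  m = 0000 → c = 000000000, weight = 0.
  m = 1000 → c = 010001111, weight = 5.
  m = 0100 → c = 010110100, weight = 4.
  m = 1100 → c = 000111011, weight = 5.
  m = 0010 → c = 001001100, weight = 3.
  m = 1010 → c = 011000011, weight = 4.
  m = 0110 → c = 011111000, weight = 5.
  m = 1110 → c = 001110111, weight = 6.
  m = 0001 → c = 000111100, weight = 4.
  m = 1001 → c = 010110011, weight = 5.
  m = 0101 → c = 010001000, weight = 2.
  m = 1101 → c = 000000111, weight = 3.
  m = 0011 → c = 001110000, weight = 3.
  m = 1011 → c = 011111111, weight = 8.
  m = 0111 → c = 011000100, weight = 3.
  m = 1111 → c = 001001011, weight = 4.
Tally weights:
  weight 0: 1 codewords.
  weight 2: 1 codewords.
  weight 3: 4 codewords.
  weight 4: 4 codewords.
  weight 5: 4 codewords.
  weight 6: 1 codewords.
  weight 8: 1 codewords.
Minimum distance d = smallest w > 0 with A_w > 0 = 2.
Sanity: Σ A_w = 16 = 2^4 = 16 ✓.


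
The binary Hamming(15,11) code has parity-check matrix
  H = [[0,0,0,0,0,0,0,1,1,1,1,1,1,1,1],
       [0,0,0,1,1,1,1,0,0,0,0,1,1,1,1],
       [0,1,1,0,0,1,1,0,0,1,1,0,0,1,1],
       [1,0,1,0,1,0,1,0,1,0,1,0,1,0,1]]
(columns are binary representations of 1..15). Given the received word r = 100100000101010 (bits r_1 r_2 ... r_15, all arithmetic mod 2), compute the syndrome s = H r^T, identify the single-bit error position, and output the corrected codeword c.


s = (1, 1, 0, 1)^T, error position = 13, corrected codeword c = 100100000101110

Compute s = H r^T mod 2 one row at a time:
  s_1 = 0 + 0 + 1 + 0 + 1 + 0 + 1 + 0 = 3 ≡ 1 (mod 2).
  s_2 = 1 + 0 + 0 + 0 + 1 + 0 + 1 + 0 = 3 ≡ 1 (mod 2).
  s_3 = 0 + 0 + 0 + 0 + 1 + 0 + 1 + 0 = 2 ≡ 0 (mod 2).
  s_4 = 1 + 0 + 0 + 0 + 0 + 0 + 0 + 0 = 1 ≡ 1 (mod 2).
s = (1, 1, 0, 1)^T — this equals column 13 of H (binary 1101), so error is at position 13.
Correct: flip bit 13 of r = 100100000101010 to get c = 100100000101110.


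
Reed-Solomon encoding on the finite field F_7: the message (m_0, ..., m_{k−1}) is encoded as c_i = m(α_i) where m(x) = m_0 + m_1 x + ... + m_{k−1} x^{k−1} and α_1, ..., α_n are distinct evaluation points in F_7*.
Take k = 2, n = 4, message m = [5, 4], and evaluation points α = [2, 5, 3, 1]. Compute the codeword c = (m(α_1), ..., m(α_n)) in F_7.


c = [6, 4, 3, 2]

Message polynomial: m(x) = 5 + 4·x (mod 7).
For each evaluation point α_i, compute m(α_i) mod 7:
  α_1 = 2: Horner steps 4 → 6, so m(2) = 6.
  α_2 = 5: Horner steps 4 → 4, so m(5) = 4.
  α_3 = 3: Horner steps 4 → 3, so m(3) = 3.
  α_4 = 1: Horner steps 4 → 2, so m(1) = 2.
Codeword c = [6, 4, 3, 2] ∈ F_7^4.


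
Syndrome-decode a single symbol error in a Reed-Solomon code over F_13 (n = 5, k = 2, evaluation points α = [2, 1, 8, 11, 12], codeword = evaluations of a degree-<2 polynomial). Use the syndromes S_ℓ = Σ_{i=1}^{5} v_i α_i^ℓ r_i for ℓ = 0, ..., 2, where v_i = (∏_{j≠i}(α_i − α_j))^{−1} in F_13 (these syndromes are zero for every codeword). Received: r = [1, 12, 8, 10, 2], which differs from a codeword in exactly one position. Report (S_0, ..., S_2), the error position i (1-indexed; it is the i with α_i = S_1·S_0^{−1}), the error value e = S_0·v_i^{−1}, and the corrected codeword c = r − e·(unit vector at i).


S = (6, 12, 11), error at position 1, error magnitude e = 10, c = [4, 12, 8, 10, 2].

Step 1: column multipliers v_i = (∏_{j≠i}(α_i − α_j))^{−1} mod 13.
  i = 1 (α = 2): (2−1)(2−8)(2−11)(2−12) = 1·(−6)·(−9)·(−10) = −540 ≡ 6, so v_1 = 6^{−1} = 11 (mod 13).
  i = 2 (α = 1): (1−2)(1−8)(1−11)(1−12) = (−1)·(−7)·(−10)·(−11) = 770 ≡ 3, so v_2 = 3^{−1} = 9 (mod 13).
  i = 3 (α = 8): (8−2)(8−1)(8−11)(8−12) = 6·7·(−3)·(−4) = 504 ≡ 10, so v_3 = 10^{−1} = 4 (mod 13).
  i = 4 (α = 11): (11−2)(11−1)(11−8)(11−12) = 9·10·3·(−1) = −270 ≡ 3, so v_4 = 3^{−1} = 9 (mod 13).
  i = 5 (α = 12): (12−2)(12−1)(12−8)(12−11) = 10·11·4·1 = 440 ≡ 11, so v_5 = 11^{−1} = 6 (mod 13).
  v = [11, 9, 4, 9, 6].
Step 2: syndromes of r = [1, 12, 8, 10, 2] (all sums mod 13).
  S_0 = Σ v_i r_i = 11·1 + 9·12 + 4·8 + 9·10 + 6·2 = 253 ≡ 6.
  S_1 = Σ v_i α_i r_i = 11·2·1 + 9·1·12 + 4·8·8 + 9·11·10 + 6·12·2 = 1520 ≡ 12.
  α_i^2 mod 13 = [4, 1, 12, 4, 1].
  S_2 = Σ v_i α_i^2 r_i = 11·4·1 + 9·1·12 + 4·12·8 + 9·4·10 + 6·1·2 = 908 ≡ 11.
  S = (6, 12, 11) ≠ 0, so r is not a codeword (an error is present).
Step 3: locate the error. For a single error e at position i, S_ℓ = v_i·e·α_i^ℓ, so α_err = S_1/S_0.
  S_0^{−1} = 6^{−1} = 11 (mod 13), so α_err = 12·11 = 132 ≡ 2 = α_1. Error position i = 1.
  Consistency check: S_2/S_1 = 11·12 = 132 ≡ 2 = α_err ✓ (single-error assumption holds).
Step 4: error magnitude e = S_0/v_1 = S_0·∏_{j≠1}(α_1 − α_j) = 6·6 = 36 ≡ 10 (mod 13).
Step 5: correct position 1: c_1 = r_1 − e = 1 − 10 ≡ 4 (mod 13). Hence c = [4, 12, 8, 10, 2].
  Check: interpolating c through the α_i gives m(x) = 7 + 5·x (degree < 2) with m(α_i) = c_i for every i, so c is indeed a codeword.


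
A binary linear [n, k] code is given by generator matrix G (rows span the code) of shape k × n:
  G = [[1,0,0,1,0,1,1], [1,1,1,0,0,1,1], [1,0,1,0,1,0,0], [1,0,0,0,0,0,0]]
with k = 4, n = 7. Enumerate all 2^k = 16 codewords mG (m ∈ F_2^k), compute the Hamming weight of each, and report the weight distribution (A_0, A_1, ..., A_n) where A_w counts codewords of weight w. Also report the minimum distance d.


Weight distribution: A_0 = 1, A_1 = 1, A_2 = 1, A_3 = 4, A_4 = 5, A_5 = 3, A_6 = 1. Minimum distance d = 1.

Enumerate all 2^4 = 16 messages m ∈ F_2^4.
For each, compute codeword c = mG in F_2^7, then tally its weight.
  m = 0000 → c = 0000000, weight = 0.
  m = 1000 → c = 1001011, weight = 4.
  m = 0100 → c = 1110011, weight = 5.
  m = 1100 → c = 0111000, weight = 3.
  m = 0010 → c = 1010100, weight = 3.
  m = 1010 → c = 0011111, weight = 5.
  m = 0110 → c = 0100111, weight = 4.
  m = 1110 → c = 1101100, weight = 4.
  m = 0001 → c = 1000000, weight = 1.
  m = 1001 → c = 0001011, weight = 3.
  m = 0101 → c = 0110011, weight = 4.
  m = 1101 → c = 1111000, weight = 4.
  m = 0011 → c = 0010100, weight = 2.
  m = 1011 → c = 1011111, weight = 6.
  m = 0111 → c = 1100111, weight = 5.
  m = 1111 → c = 0101100, weight = 3.
Tally weights:
  weight 0: 1 codewords.
  weight 1: 1 codewords.
  weight 2: 1 codewords.
  weight 3: 4 codewords.
  weight 4: 5 codewords.
  weight 5: 3 codewords.
  weight 6: 1 codewords.
Minimum distance d = smallest w > 0 with A_w > 0 = 1.
Sanity: Σ A_w = 16 = 2^4 = 16 ✓.


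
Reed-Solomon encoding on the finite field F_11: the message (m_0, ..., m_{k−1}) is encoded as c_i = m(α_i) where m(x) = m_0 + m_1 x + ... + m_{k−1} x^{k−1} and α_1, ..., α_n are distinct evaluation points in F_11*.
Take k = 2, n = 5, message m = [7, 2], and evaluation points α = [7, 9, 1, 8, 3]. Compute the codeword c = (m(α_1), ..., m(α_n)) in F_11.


c = [10, 3, 9, 1, 2]

Message polynomial: m(x) = 7 + 2·x (mod 11).
For each evaluation point α_i, compute m(α_i) mod 11:
  α_1 = 7: Horner steps 2 → 10, so m(7) = 10.
  α_2 = 9: Horner steps 2 → 3, so m(9) = 3.
  α_3 = 1: Horner steps 2 → 9, so m(1) = 9.
  α_4 = 8: Horner steps 2 → 1, so m(8) = 1.
  α_5 = 3: Horner steps 2 → 2, so m(3) = 2.
Codeword c = [10, 3, 9, 1, 2] ∈ F_11^5.


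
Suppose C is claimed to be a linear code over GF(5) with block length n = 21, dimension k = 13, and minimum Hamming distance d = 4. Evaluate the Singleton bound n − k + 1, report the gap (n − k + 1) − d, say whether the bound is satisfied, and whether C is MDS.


Singleton RHS = n − k + 1 = 9, slack = 5, bound satisfied, not MDS.

Singleton bound: d ≤ n − k + 1.
Here n = 21, k = 13, so n − k + 1 = 9.
Given d = 4, check d ≤ 9: YES.
Slack = (n − k + 1) − d = 5.
The code is NOT MDS (slack = 5 > 0).
Description: the claimed parameters are [21, 13, 4]_5; such a code would be non-MDS.


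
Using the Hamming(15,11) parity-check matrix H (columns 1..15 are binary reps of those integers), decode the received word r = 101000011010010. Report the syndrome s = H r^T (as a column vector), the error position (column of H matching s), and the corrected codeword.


s = (0, 1, 1, 0)^T, error position = 6, corrected codeword c = 101001011010010

Compute s = H r^T mod 2 one row at a time:
  s_1 = 1 + 1 + 0 + 1 + 0 + 0 + 1 + 0 = 4 ≡ 0 (mod 2).
  s_2 = 0 + 0 + 0 + 0 + 0 + 0 + 1 + 0 = 1 ≡ 1 (mod 2).
  s_3 = 0 + 1 + 0 + 0 + 0 + 1 + 1 + 0 = 3 ≡ 1 (mod 2).
  s_4 = 1 + 1 + 0 + 0 + 1 + 1 + 0 + 0 = 4 ≡ 0 (mod 2).
s = (0, 1, 1, 0)^T — this equals column 6 of H (binary 0110), so error is at position 6.
Correct: flip bit 6 of r = 101000011010010 to get c = 101001011010010.


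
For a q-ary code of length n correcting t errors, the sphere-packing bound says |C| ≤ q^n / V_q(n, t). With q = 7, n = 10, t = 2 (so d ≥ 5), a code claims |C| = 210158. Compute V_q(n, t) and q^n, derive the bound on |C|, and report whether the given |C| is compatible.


V_q(n, t) = 1681, q^n = 282475249, Hamming bound = 168040, |C| = 210158 > bound (violated).

Step 1: Compute V_q(n, t) = Σ_{j=0}^2 C(n, j) (q−1)^j.
  j = 0: C(10,0)·(6)^0 = 1·1 = 1.
  j = 1: C(10,1)·(6)^1 = 10·6 = 60.
  j = 2: C(10,2)·(6)^2 = 45·36 = 1620.
  V_q(n, t) = 1 + 60 + 1620 = 1681.
Step 2: q^n = 7^10 = 282475249.
Step 3: Hamming bound ⌊q^n / V_q(n,t)⌋ = ⌊282475249/1681⌋ = 168040.
Step 4: Compare |C| = 210158 to 168040: violated.
The claimed |C| lies above the Hamming bound, so no 7-ary code of length 10 with d ≥ 5 can have 210158 codewords.


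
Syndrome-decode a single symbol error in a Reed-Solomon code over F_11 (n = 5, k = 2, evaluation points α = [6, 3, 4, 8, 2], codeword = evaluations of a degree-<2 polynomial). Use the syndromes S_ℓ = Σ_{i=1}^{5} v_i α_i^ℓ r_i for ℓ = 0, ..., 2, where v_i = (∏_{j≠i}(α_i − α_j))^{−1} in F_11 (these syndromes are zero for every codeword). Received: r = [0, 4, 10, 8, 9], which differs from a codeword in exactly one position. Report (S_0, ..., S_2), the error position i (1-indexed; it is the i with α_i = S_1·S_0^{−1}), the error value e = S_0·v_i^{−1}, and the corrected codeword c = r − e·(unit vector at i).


S = (2, 5, 7), error at position 4, error magnitude e = 7, c = [0, 4, 10, 1, 9].

Step 1: column multipliers v_i = (∏_{j≠i}(α_i − α_j))^{−1} mod 11.
  i = 1 (α = 6): (6−3)(6−4)(6−8)(6−2) = 3·2·(−2)·4 = −48 ≡ 7, so v_1 = 7^{−1} = 8 (mod 11).
  i = 2 (α = 3): (3−6)(3−4)(3−8)(3−2) = (−3)·(−1)·(−5)·1 = −15 ≡ 7, so v_2 = 7^{−1} = 8 (mod 11).
  i = 3 (α = 4): (4−6)(4−3)(4−8)(4−2) = (−2)·1·(−4)·2 = 16 ≡ 5, so v_3 = 5^{−1} = 9 (mod 11).
  i = 4 (α = 8): (8−6)(8−3)(8−4)(8−2) = 2·5·4·6 = 240 ≡ 9, so v_4 = 9^{−1} = 5 (mod 11).
  i = 5 (α = 2): (2−6)(2−3)(2−4)(2−8) = (−4)·(−1)·(−2)·(−6) = 48 ≡ 4, so v_5 = 4^{−1} = 3 (mod 11).
  v = [8, 8, 9, 5, 3].
Step 2: syndromes of r = [0, 4, 10, 8, 9] (all sums mod 11).
  S_0 = Σ v_i r_i = 8·0 + 8·4 + 9·10 + 5·8 + 3·9 = 189 ≡ 2.
  S_1 = Σ v_i α_i r_i = 8·6·0 + 8·3·4 + 9·4·10 + 5·8·8 + 3·2·9 = 830 ≡ 5.
  α_i^2 mod 11 = [3, 9, 5, 9, 4].
  S_2 = Σ v_i α_i^2 r_i = 8·3·0 + 8·9·4 + 9·5·10 + 5·9·8 + 3·4·9 = 1206 ≡ 7.
  S = (2, 5, 7) ≠ 0, so r is not a codeword (an error is present).
Step 3: locate the error. For a single error e at position i, S_ℓ = v_i·e·α_i^ℓ, so α_err = S_1/S_0.
  S_0^{−1} = 2^{−1} = 6 (mod 11), so α_err = 5·6 = 30 ≡ 8 = α_4. Error position i = 4.
  Consistency check: S_2/S_1 = 7·9 = 63 ≡ 8 = α_err ✓ (single-error assumption holds).
Step 4: error magnitude e = S_0/v_4 = S_0·∏_{j≠4}(α_4 − α_j) = 2·9 = 18 ≡ 7 (mod 11).
Step 5: correct position 4: c_4 = r_4 − e = 8 − 7 ≡ 1 (mod 11). Hence c = [0, 4, 10, 1, 9].
  Check: interpolating c through the α_i gives m(x) = 8 + 6·x (degree < 2) with m(α_i) = c_i for every i, so c is indeed a codeword.


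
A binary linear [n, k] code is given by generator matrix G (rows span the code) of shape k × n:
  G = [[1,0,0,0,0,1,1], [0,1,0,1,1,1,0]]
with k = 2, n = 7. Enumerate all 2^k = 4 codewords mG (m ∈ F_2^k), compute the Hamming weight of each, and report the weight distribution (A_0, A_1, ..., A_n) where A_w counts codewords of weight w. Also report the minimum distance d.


Weight distribution: A_0 = 1, A_3 = 1, A_4 = 1, A_5 = 1. Minimum distance d = 3.

Enumerate all 2^2 = 4 messages m ∈ F_2^2.
For each, compute codeword c = mG in F_2^7, then tally its weight.
  m = 00 → c = 0000000, weight = 0.
  m = 10 → c = 1000011, weight = 3.
  m = 01 → c = 0101110, weight = 4.
  m = 11 → c = 1101101, weight = 5.
Tally weights:
  weight 0: 1 codewords.
  weight 3: 1 codewords.
  weight 4: 1 codewords.
  weight 5: 1 codewords.
Minimum distance d = smallest w > 0 with A_w > 0 = 3.
Sanity: Σ A_w = 4 = 2^2 = 4 ✓.


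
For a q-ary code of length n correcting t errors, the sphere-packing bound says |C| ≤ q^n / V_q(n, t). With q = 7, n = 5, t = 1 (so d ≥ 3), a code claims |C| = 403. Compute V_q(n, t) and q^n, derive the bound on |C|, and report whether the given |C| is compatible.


V_q(n, t) = 31, q^n = 16807, Hamming bound = 542, |C| = 403 ≤ bound (satisfied).

Step 1: Compute V_q(n, t) = Σ_{j=0}^1 C(n, j) (q−1)^j.
  j = 0: C(5,0)·(6)^0 = 1·1 = 1.
  j = 1: C(5,1)·(6)^1 = 5·6 = 30.
  V_q(n, t) = 1 + 30 = 31.
Step 2: q^n = 7^5 = 16807.
Step 3: Hamming bound ⌊q^n / V_q(n,t)⌋ = ⌊16807/31⌋ = 542.
Step 4: Compare |C| = 403 to 542: satisfied.
The claimed |C| lies below the Hamming bound.


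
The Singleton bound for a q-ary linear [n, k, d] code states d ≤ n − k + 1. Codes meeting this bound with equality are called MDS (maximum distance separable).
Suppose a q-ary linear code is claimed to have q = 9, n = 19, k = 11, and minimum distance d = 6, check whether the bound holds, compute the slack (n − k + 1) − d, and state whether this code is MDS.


Singleton RHS = n − k + 1 = 9, slack = 3, bound satisfied, not MDS.

Singleton bound: d ≤ n − k + 1.
Here n = 19, k = 11, so n − k + 1 = 9.
Given d = 6, check d ≤ 9: YES.
Slack = (n − k + 1) − d = 3.
The code is NOT MDS (slack = 3 > 0).
Description: the claimed parameters are [19, 11, 6]_9; such a code would be non-MDS.


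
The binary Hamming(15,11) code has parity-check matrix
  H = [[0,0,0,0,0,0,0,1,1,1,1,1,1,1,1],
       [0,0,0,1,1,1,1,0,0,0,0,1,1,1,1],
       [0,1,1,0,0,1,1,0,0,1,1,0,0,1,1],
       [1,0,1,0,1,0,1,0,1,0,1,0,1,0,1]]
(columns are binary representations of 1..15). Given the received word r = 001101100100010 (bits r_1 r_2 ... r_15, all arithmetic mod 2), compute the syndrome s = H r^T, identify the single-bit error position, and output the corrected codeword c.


s = (0, 0, 1, 0)^T, error position = 2, corrected codeword c = 011101100100010

Compute s = H r^T mod 2 one row at a time:
  s_1 = 0 + 0 + 1 + 0 + 0 + 0 + 1 + 0 = 2 ≡ 0 (mod 2).
  s_2 = 1 + 0 + 1 + 1 + 0 + 0 + 1 + 0 = 4 ≡ 0 (mod 2).
  s_3 = 0 + 1 + 1 + 1 + 1 + 0 + 1 + 0 = 5 ≡ 1 (mod 2).
  s_4 = 0 + 1 + 0 + 1 + 0 + 0 + 0 + 0 = 2 ≡ 0 (mod 2).
s = (0, 0, 1, 0)^T — this equals column 2 of H (binary 0010), so error is at position 2.
Correct: flip bit 2 of r = 001101100100010 to get c = 011101100100010.


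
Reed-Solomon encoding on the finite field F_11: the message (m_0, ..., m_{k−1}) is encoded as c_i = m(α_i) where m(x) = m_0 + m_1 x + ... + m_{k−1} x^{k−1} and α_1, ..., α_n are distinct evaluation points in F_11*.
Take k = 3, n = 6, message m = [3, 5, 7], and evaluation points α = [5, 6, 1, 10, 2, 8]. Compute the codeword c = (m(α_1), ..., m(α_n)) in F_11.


c = [5, 10, 4, 5, 8, 7]

Message polynomial: m(x) = 3 + 5·x + 7·x^2 (mod 11).
For each evaluation point α_i, compute m(α_i) mod 11:
  α_1 = 5: Horner steps 7 → 7 → 5, so m(5) = 5.
  α_2 = 6: Horner steps 7 → 3 → 10, so m(6) = 10.
  α_3 = 1: Horner steps 7 → 1 → 4, so m(1) = 4.
  α_4 = 10: Horner steps 7 → 9 → 5, so m(10) = 5.
  α_5 = 2: Horner steps 7 → 8 → 8, so m(2) = 8.
  α_6 = 8: Horner steps 7 → 6 → 7, so m(8) = 7.
Codeword c = [5, 10, 4, 5, 8, 7] ∈ F_11^6.


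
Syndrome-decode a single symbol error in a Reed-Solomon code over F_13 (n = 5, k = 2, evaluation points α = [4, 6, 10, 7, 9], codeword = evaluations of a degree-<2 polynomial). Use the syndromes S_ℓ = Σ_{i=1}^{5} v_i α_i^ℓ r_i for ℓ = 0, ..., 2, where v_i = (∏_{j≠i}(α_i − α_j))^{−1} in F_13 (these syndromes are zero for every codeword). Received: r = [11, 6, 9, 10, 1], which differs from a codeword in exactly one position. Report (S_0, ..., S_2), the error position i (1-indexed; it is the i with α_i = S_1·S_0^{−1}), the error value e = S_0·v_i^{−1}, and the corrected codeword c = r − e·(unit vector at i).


S = (1, 9, 3), error at position 5, error magnitude e = 9, c = [11, 6, 9, 10, 5].

Step 1: column multipliers v_i = (∏_{j≠i}(α_i − α_j))^{−1} mod 13.
  i = 1 (α = 4): (4−6)(4−10)(4−7)(4−9) = (−2)·(−6)·(−3)·(−5) = 180 ≡ 11, so v_1 = 11^{−1} = 6 (mod 13).
  i = 2 (α = 6): (6−4)(6−10)(6−7)(6−9) = 2·(−4)·(−1)·(−3) = −24 ≡ 2, so v_2 = 2^{−1} = 7 (mod 13).
  i = 3 (α = 10): (10−4)(10−6)(10−7)(10−9) = 6·4·3·1 = 72 ≡ 7, so v_3 = 7^{−1} = 2 (mod 13).
  i = 4 (α = 7): (7−4)(7−6)(7−10)(7−9) = 3·1·(−3)·(−2) = 18 ≡ 5, so v_4 = 5^{−1} = 8 (mod 13).
  i = 5 (α = 9): (9−4)(9−6)(9−10)(9−7) = 5·3·(−1)·2 = −30 ≡ 9, so v_5 = 9^{−1} = 3 (mod 13).
  v = [6, 7, 2, 8, 3].
Step 2: syndromes of r = [11, 6, 9, 10, 1] (all sums mod 13).
  S_0 = Σ v_i r_i = 6·11 + 7·6 + 2·9 + 8·10 + 3·1 = 209 ≡ 1.
  S_1 = Σ v_i α_i r_i = 6·4·11 + 7·6·6 + 2·10·9 + 8·7·10 + 3·9·1 = 1283 ≡ 9.
  α_i^2 mod 13 = [3, 10, 9, 10, 3].
  S_2 = Σ v_i α_i^2 r_i = 6·3·11 + 7·10·6 + 2·9·9 + 8·10·10 + 3·3·1 = 1589 ≡ 3.
  S = (1, 9, 3) ≠ 0, so r is not a codeword (an error is present).
Step 3: locate the error. For a single error e at position i, S_ℓ = v_i·e·α_i^ℓ, so α_err = S_1/S_0.
  S_0^{−1} = 1^{−1} = 1 (mod 13), so α_err = 9·1 = 9 ≡ 9 = α_5. Error position i = 5.
  Consistency check: S_2/S_1 = 3·3 = 9 ≡ 9 = α_err ✓ (single-error assumption holds).
Step 4: error magnitude e = S_0/v_5 = S_0·∏_{j≠5}(α_5 − α_j) = 1·9 = 9 ≡ 9 (mod 13).
Step 5: correct position 5: c_5 = r_5 − e = 1 − 9 ≡ 5 (mod 13). Hence c = [11, 6, 9, 10, 5].
  Check: interpolating c through the α_i gives m(x) = 8 + 4·x (degree < 2) with m(α_i) = c_i for every i, so c is indeed a codeword.
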